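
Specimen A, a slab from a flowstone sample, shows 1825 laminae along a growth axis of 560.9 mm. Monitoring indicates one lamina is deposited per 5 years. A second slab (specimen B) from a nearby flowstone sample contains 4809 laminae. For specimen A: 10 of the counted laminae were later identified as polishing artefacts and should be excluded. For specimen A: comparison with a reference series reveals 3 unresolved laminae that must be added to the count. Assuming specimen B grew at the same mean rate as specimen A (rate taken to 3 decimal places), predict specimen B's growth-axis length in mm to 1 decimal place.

1490.8 mm

Specimen A: after corrections the count is 1825 − 10 + 3 = 1818 laminae.
Specimen A: at 5 years per lamina, 1818 × 5 = 9090 years.
A: Extension rate ≈ 560.9 / 9090 = 0.062 mm per year.
Specimen B: multiplying by 5 years per lamina: 4809 × 5 = 24045 years. For B, 0.062 mm/year × 24045 years = 1490.8 mm.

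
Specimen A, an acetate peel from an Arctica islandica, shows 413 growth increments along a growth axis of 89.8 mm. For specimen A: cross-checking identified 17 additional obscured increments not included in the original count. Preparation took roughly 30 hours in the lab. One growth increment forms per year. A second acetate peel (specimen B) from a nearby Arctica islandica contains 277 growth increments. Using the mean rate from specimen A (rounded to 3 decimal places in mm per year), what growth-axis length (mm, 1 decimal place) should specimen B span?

57.9 mm

Specimen A: true growth increment count = 413 + 17 = 430.
A: 89.8 mm over 430 years gives 89.8 / 430 ≈ 0.209 mm/yr.
Length of B = 0.209 × 277 = 57.9 mm.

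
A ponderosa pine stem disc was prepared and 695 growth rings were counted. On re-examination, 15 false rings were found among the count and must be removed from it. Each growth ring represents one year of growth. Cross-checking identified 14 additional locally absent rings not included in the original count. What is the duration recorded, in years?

694 years

True growth ring count = 695 − 15 + 14 = 694.
One growth ring per year makes the duration 694 years.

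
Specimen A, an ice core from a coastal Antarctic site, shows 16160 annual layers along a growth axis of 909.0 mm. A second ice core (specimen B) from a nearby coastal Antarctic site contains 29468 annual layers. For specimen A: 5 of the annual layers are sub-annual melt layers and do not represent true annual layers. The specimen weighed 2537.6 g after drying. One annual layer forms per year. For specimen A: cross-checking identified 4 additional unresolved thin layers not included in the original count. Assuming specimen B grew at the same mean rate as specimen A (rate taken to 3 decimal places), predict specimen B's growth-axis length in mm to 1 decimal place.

Specimen A: correcting the raw count gives 16160 − 5 + 4 = 16159 true annual layers.
A: Extension rate ≈ 909.0 / 16159 = 0.056 mm per year.
For B, 0.056 mm/year × 29468 years = 1650.2 mm.

1650.2 mm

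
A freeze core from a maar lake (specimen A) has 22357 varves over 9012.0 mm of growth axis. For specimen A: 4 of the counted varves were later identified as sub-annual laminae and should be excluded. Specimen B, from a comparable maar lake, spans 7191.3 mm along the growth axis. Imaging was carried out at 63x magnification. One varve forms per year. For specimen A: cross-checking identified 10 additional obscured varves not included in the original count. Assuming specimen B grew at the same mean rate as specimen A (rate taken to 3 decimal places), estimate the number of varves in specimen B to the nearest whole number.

Specimen A: correcting the raw count gives 22357 − 4 + 10 = 22363 true varves.
A: Extension rate ≈ 9012.0 / 22363 = 0.403 mm/yr.
B spans 7191.3 / 0.403 = 17844.42 years ≈ 17844 varves.

17844 varves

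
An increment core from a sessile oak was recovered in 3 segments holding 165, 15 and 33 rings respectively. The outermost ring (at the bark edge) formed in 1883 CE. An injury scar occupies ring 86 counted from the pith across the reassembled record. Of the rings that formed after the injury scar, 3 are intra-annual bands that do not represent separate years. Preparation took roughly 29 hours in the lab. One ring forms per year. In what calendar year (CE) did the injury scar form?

Total rings = 165 + 15 + 33 = 213.
The injury scar sits at ring 86 from the pith, so 213 − 86 = 127 rings formed after it.
Excluding 3 false rings: 127 − 3 = 124.
The ring at the bark edge is 1883 CE, so the injury scar dates to 1883 − 124 = 1759 CE.

1759 CE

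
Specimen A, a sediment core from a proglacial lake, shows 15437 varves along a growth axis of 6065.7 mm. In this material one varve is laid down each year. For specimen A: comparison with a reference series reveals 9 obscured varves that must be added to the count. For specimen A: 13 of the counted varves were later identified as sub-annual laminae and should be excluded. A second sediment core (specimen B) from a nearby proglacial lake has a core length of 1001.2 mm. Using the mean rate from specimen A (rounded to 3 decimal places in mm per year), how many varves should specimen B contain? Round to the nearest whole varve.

2548 varves

Specimen A: correcting the raw count gives 15437 − 13 + 9 = 15433 true varves.
A: Mean rate = 6065.7 mm / 15433 years ≈ 0.393 mm/year.
B spans 1001.2 / 0.393 = 2547.58 years ≈ 2548 varves.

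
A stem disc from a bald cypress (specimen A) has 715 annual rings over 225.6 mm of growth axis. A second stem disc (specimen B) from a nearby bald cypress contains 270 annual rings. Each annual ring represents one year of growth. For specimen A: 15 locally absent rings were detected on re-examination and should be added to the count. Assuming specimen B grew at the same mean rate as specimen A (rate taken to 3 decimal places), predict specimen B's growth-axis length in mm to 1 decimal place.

83.4 mm

Specimen A: correcting the raw count gives 715 + 15 = 730 true annual rings.
A: 225.6 mm over 730 years gives 225.6 / 730 ≈ 0.309 mm/yr.
B's length ≈ 0.309 × 270 = 83.4 mm.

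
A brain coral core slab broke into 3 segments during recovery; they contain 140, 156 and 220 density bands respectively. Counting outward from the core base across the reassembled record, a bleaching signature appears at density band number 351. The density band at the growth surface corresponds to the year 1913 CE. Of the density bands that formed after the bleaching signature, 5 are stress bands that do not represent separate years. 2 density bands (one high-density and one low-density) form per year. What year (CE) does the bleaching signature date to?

Total density bands = 140 + 156 + 220 = 516.
Between density band 351 and the growth surface there are 516 − 351 = 165 density bands.
165 − 5 false = 160 true density bands after the bleaching signature.
Dividing by 2 density bands per year: 160 / 2 = 80 years.
1913 − 80 = 1833 CE.

1833 CE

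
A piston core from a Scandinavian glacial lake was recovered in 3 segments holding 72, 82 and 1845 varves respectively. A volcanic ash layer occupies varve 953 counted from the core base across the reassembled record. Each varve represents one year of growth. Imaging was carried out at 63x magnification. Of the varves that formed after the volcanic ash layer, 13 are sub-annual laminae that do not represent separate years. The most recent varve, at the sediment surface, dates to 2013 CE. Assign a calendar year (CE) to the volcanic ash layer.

980 CE

Total varves = 72 + 82 + 1845 = 1999.
Between varve 953 and the sediment surface there are 1999 − 953 = 1046 varves.
Excluding 13 false varves: 1046 − 13 = 1033.
Counting back 1033 years from 2013 CE places the volcanic ash layer in 2013 − 1033 = 980 CE.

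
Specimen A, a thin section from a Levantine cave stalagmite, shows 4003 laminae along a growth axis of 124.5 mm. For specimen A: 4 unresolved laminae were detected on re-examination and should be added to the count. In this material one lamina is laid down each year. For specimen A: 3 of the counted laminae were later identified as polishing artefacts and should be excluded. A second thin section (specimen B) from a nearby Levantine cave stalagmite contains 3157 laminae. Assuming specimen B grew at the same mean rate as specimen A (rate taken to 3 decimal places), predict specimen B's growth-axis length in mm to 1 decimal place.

Specimen A: correcting the raw count gives 4003 − 3 + 4 = 4004 true laminae.
A: 124.5 mm over 4004 years gives 124.5 / 4004 ≈ 0.031 mm/year.
B's length ≈ 0.031 × 3157 = 97.9 mm.

97.9 mm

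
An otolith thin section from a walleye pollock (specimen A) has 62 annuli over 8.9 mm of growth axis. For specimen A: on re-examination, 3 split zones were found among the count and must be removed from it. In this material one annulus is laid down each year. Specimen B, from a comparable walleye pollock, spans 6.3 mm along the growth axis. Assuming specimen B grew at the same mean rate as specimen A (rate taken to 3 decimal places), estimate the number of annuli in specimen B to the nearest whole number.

Specimen A: after corrections the count is 62 − 3 = 59 annuli.
A: 8.9 mm over 59 years gives 8.9 / 59 ≈ 0.151 mm/yr.
B spans 6.3 / 0.151 = 41.72 years ≈ 42 annuli.

42 annuli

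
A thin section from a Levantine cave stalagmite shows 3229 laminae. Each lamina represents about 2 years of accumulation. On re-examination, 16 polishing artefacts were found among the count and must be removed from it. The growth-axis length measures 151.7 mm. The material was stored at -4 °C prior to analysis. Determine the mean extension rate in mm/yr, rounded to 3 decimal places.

0.024 mm/yr

Adjusted count: 3229 − 16 = 3213 laminae.
At 2 years per lamina, 3213 × 2 = 6426 years.
Mean rate = 151.7 mm / 6426 years ≈ 0.024 mm/yr.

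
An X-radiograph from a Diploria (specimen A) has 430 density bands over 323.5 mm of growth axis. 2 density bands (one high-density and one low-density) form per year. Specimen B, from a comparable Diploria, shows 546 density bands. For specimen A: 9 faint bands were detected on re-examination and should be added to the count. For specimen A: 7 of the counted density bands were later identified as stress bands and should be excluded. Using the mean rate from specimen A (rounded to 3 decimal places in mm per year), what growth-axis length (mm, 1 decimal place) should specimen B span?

Specimen A: correcting the raw count gives 430 − 7 + 9 = 432 true density bands.
Specimen A: with 2 density bands per year, 432 / 2 = 216 years.
A: 323.5 mm over 216 years gives 323.5 / 216 ≈ 1.498 mm/year.
Specimen B: with 2 density bands per year, 546 / 2 = 273 years. Length of B = 1.498 × 273 = 409.0 mm.

409.0 mm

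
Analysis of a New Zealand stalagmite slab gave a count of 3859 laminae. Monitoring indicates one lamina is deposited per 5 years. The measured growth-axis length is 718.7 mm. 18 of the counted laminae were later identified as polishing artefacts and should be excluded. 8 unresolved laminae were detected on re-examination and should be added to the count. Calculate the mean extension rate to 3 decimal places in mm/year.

After corrections the count is 3859 − 18 + 8 = 3849 laminae.
3849 laminae at 5 years each span 3849 × 5 = 19245 years.
718.7 mm over 19245 years gives 718.7 / 19245 ≈ 0.037 mm/year.

0.037 mm/year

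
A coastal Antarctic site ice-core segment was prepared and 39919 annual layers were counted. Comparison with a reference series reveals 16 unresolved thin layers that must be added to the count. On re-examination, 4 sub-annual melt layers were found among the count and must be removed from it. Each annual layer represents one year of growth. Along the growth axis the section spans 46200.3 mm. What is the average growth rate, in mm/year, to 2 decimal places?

1.16 mm/year

True annual layer count = 39919 − 4 + 16 = 39931.
Mean rate = 46200.3 mm / 39931 years ≈ 1.16 mm/year.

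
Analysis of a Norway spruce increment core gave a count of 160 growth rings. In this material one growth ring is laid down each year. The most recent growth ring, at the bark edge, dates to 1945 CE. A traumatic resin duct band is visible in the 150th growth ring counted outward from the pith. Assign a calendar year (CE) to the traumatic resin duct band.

160 − 150 = 10 growth rings lie beyond the traumatic resin duct band toward the bark edge.
1945 − 10 = 1935 CE.

1935 CE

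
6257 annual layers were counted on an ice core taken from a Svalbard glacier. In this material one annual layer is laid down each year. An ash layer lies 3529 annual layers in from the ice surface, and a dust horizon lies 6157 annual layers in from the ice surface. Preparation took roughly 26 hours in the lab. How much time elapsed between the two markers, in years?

The two markers are separated by 6157 − 3529 = 2628 annual layers.
One annual layer per year makes the interval 2628 years.

2628 yr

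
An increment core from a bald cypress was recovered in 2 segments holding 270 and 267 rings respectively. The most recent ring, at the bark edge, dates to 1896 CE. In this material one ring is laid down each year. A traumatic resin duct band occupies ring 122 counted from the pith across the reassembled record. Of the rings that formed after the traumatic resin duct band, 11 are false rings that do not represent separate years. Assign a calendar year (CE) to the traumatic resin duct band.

1492 CE

Total rings = 270 + 267 = 537.
The traumatic resin duct band sits at ring 122 from the pith, so 537 − 122 = 415 rings formed after it.
Excluding 11 false rings: 415 − 11 = 404.
1896 − 404 = 1492 CE.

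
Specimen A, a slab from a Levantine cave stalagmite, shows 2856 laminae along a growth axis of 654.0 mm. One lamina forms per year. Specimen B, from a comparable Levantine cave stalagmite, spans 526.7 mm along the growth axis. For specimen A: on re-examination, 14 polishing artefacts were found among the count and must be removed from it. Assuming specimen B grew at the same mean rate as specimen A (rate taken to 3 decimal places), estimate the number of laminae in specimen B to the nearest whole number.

Specimen A: correcting the raw count gives 2856 − 14 = 2842 true laminae.
A: 654.0 mm over 2842 years gives 654.0 / 2842 ≈ 0.230 mm/yr.
B spans 526.7 / 0.230 = 2290.00 years ≈ 2290 laminae.

2290 laminae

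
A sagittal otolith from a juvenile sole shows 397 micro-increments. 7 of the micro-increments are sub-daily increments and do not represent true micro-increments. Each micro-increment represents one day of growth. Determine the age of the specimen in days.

390 d

True micro-increment count = 397 − 7 = 390.
With a one-to-one micro-increment periodicity this is 390 days.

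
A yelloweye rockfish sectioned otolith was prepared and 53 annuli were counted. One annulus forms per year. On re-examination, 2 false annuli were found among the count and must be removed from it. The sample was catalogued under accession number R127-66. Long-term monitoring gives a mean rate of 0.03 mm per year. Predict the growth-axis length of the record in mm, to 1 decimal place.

1.5 mm

Adjusted count: 53 − 2 = 51 annuli.
Predicted length = 0.03 mm/year × 51 years = 1.5 mm.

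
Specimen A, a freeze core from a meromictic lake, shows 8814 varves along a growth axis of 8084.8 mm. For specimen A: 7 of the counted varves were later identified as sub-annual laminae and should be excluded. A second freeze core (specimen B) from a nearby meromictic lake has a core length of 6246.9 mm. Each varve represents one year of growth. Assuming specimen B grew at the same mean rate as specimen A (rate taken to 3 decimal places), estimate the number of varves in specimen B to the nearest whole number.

Specimen A: correcting the raw count gives 8814 − 7 = 8807 true varves.
A: 8084.8 mm over 8807 years gives 8084.8 / 8807 ≈ 0.918 mm/year.
Specimen B: 6246.9 mm / 0.918 mm per year = 6804.90 years ≈ 6805 varves.

6805 varves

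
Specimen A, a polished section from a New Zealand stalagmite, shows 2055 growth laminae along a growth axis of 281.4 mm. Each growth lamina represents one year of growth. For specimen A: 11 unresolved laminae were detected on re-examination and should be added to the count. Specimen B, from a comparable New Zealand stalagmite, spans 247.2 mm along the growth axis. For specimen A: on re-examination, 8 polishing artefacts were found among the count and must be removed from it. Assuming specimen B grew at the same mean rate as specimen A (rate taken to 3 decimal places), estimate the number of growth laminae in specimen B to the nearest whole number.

Specimen A: after corrections the count is 2055 − 8 + 11 = 2058 growth laminae.
A: Mean rate = 281.4 mm / 2058 years ≈ 0.137 mm per year.
For B, 247.2 / 0.137 = 1804.38 years ≈ 1804 growth laminae.

1804 growth laminae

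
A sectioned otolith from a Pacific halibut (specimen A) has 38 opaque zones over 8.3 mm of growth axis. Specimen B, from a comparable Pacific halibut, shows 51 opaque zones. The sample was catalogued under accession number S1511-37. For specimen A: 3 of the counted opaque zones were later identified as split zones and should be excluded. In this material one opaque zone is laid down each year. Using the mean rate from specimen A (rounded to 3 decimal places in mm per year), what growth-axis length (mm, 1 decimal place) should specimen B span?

Specimen A: correcting the raw count gives 38 − 3 = 35 true opaque zones.
A: Mean rate = 8.3 mm / 35 years ≈ 0.237 mm/yr.
B's length ≈ 0.237 × 51 = 12.1 mm.

12.1 mm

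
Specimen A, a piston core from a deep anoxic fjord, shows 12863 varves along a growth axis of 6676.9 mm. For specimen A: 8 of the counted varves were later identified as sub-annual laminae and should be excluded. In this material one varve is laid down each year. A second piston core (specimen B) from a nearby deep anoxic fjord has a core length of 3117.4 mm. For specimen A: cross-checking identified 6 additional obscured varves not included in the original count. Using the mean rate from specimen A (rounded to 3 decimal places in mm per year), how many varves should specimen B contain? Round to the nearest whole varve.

Specimen A: true varve count = 12863 − 8 + 6 = 12861.
A: Mean rate = 6676.9 mm / 12861 years ≈ 0.519 mm/yr.
B spans 3117.4 / 0.519 = 6006.55 years ≈ 6007 varves.

6007 varves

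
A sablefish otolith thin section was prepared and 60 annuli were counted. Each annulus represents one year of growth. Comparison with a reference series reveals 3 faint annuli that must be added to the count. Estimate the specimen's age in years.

True annulus count = 60 + 3 = 63.
At one annulus per year, that is 63 years.

63 years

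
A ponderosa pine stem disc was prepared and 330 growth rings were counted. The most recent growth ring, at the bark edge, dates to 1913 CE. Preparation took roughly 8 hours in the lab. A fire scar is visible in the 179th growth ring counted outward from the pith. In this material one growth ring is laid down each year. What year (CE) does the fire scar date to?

Between growth ring 179 and the bark edge there are 330 − 179 = 151 growth rings.
1913 − 151 = 1762 CE.

1762 CE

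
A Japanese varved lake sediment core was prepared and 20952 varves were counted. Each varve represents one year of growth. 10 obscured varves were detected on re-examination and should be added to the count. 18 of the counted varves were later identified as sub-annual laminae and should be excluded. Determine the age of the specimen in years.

Correcting the raw count gives 20952 − 18 + 10 = 20944 true varves.
With a one-to-one varve periodicity this is 20944 years.

20944 years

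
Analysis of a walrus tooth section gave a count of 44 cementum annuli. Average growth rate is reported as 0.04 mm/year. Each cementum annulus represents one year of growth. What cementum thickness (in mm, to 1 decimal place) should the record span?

1.8 mm

The record spans 44 years at 0.04 mm per year.
Predicted length = 0.04 mm/year × 44 years = 1.8 mm.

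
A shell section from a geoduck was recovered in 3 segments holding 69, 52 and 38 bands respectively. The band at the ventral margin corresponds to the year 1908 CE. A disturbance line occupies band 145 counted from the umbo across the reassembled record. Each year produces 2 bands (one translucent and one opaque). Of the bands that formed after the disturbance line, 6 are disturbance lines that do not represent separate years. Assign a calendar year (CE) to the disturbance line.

Total bands = 69 + 52 + 38 = 159.
Between band 145 and the ventral margin there are 159 − 145 = 14 bands.
14 − 6 false = 8 true bands after the disturbance line.
With 2 bands per year, 8 / 2 = 4 years.
1908 − 4 = 1904 CE.

1904 CE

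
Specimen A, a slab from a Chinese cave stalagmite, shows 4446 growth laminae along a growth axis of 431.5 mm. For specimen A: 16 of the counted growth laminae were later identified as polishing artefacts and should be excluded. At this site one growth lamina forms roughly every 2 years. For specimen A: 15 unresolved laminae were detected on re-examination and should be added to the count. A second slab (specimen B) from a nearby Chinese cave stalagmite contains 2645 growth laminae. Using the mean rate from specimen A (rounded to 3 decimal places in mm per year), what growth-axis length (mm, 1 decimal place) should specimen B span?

Specimen A: correcting the raw count gives 4446 − 16 + 15 = 4445 true growth laminae.
Specimen A: multiplying by 2 years per growth lamina: 4445 × 2 = 8890 years.
A: 431.5 mm over 8890 years gives 431.5 / 8890 ≈ 0.049 mm/year.
Specimen B: multiplying by 2 years per growth lamina: 2645 × 2 = 5290 years. Length of B = 0.049 × 5290 = 259.2 mm.

259.2 mm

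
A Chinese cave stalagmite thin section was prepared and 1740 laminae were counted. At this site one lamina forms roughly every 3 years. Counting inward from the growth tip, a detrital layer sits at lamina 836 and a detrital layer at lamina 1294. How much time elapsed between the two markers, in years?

1374 years

1294 − 836 = 458 laminae lie between the two events.
At 3 years per lamina, 458 × 3 = 1374 years.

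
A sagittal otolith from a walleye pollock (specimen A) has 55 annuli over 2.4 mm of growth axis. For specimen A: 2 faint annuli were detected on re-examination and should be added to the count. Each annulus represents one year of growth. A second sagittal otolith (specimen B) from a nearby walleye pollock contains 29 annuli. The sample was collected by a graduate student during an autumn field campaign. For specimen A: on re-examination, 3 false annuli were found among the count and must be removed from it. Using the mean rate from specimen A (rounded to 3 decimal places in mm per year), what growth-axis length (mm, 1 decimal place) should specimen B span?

Specimen A: correcting the raw count gives 55 − 3 + 2 = 54 true annuli.
A: Extension rate ≈ 2.4 / 54 = 0.044 mm/yr.
B's length ≈ 0.044 × 29 = 1.3 mm.

1.3 mm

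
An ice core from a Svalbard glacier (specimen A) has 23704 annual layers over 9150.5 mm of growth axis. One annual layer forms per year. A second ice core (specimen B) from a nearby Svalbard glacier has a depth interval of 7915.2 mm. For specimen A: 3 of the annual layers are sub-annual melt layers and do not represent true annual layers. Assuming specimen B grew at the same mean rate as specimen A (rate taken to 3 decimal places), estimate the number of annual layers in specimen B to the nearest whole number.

Specimen A: after corrections the count is 23704 − 3 = 23701 annual layers.
A: 9150.5 mm over 23701 years gives 9150.5 / 23701 ≈ 0.386 mm/yr.
For B, 7915.2 / 0.386 = 20505.70 years ≈ 20506 annual layers.

20506 annual layers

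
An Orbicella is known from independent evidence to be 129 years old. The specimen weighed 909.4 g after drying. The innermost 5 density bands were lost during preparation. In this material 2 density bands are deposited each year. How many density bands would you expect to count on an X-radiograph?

129 years at 2 density bands per year gives 129 × 2 = 258 density bands.
Subtracting the 5 density bands not captured gives 258 − 5 = 253 density bands in the record.

253 density bands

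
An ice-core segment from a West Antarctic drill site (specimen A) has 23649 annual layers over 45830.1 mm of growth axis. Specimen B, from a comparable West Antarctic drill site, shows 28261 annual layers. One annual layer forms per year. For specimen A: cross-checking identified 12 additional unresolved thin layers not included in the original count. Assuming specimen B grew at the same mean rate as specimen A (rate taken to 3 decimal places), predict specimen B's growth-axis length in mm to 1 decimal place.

Specimen A: true annual layer count = 23649 + 12 = 23661.
A: Mean rate = 45830.1 mm / 23661 years ≈ 1.937 mm per year.
For B, 1.937 mm/year × 28261 years = 54741.6 mm.

54741.6 mm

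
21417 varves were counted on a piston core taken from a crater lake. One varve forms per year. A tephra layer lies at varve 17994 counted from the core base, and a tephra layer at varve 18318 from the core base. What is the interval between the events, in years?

324 yr

Separation: 18318 − 17994 = 324 varves.
At one varve per year, 324 years elapsed between them.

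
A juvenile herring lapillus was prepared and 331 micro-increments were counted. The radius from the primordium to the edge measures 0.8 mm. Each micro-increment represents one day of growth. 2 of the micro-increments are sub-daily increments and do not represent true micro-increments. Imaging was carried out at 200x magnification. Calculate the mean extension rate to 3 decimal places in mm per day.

0.002 mm per day

After corrections the count is 331 − 2 = 329 micro-increments.
Extension rate ≈ 0.8 / 329 = 0.002 mm per day.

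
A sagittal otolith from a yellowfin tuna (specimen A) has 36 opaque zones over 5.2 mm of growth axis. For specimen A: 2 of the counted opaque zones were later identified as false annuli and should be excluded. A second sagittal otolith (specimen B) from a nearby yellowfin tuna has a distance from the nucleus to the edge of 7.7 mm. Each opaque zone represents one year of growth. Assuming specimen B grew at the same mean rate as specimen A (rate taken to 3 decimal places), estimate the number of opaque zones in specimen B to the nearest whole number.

Specimen A: correcting the raw count gives 36 − 2 = 34 true opaque zones.
A: Extension rate ≈ 5.2 / 34 = 0.153 mm/year.
Specimen B: 7.7 mm / 0.153 mm per year = 50.33 years ≈ 50 opaque zones.

50 opaque zones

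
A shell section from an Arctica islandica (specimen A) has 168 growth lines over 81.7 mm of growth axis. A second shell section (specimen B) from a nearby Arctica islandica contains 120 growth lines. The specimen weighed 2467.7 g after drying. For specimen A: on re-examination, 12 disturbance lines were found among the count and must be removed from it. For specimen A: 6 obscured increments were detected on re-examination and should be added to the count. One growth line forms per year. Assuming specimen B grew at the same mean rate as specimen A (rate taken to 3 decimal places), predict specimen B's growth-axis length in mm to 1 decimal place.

60.5 mm

Specimen A: true growth line count = 168 − 12 + 6 = 162.
A: Extension rate ≈ 81.7 / 162 = 0.504 mm/yr.
For B, 0.504 mm/year × 120 years = 60.5 mm.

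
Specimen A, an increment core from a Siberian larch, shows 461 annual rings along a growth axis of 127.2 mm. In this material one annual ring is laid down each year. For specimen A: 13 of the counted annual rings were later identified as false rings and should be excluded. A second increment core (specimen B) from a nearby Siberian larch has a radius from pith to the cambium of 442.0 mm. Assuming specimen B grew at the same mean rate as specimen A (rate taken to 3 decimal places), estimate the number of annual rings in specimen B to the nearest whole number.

Specimen A: correcting the raw count gives 461 − 13 = 448 true annual rings.
A: 127.2 mm over 448 years gives 127.2 / 448 ≈ 0.284 mm per year.
For B, 442.0 / 0.284 = 1556.34 years ≈ 1556 annual rings.

1556 annual rings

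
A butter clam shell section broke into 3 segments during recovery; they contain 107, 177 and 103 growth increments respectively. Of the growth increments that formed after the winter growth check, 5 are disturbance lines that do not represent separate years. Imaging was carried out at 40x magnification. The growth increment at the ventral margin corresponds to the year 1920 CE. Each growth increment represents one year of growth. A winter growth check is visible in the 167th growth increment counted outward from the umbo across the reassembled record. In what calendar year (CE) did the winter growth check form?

1705 CE

Total growth increments = 107 + 177 + 103 = 387.
387 − 167 = 220 growth increments lie beyond the winter growth check toward the ventral margin.
Removing the 5 false growth increments leaves 220 − 5 = 215 true growth increments beyond the winter growth check.
The growth increment at the ventral margin is 1920 CE, so the winter growth check dates to 1920 − 215 = 1705 CE.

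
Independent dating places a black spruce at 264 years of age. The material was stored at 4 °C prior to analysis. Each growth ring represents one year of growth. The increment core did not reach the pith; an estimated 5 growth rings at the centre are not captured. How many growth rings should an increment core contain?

Expected growth rings over 264 years: 264.
Less the 5 uncaptured growth rings: 264 − 5 = 259.

259 growth rings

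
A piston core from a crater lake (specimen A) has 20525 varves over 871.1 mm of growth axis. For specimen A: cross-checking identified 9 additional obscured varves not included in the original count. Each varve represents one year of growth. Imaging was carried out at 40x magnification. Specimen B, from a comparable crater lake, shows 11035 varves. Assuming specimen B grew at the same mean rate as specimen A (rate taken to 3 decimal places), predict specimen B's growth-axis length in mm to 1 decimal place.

463.5 mm

Specimen A: after corrections the count is 20525 + 9 = 20534 varves.
A: Mean rate = 871.1 mm / 20534 years ≈ 0.042 mm per year.
B's length ≈ 0.042 × 11035 = 463.5 mm.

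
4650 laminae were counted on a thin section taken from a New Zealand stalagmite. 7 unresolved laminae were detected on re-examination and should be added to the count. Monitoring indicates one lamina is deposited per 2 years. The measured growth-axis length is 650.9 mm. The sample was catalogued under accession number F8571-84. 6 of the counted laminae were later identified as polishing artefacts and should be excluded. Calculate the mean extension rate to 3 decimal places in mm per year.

0.070 mm per year

Adjusted count: 4650 − 6 + 7 = 4651 laminae.
Multiplying by 2 years per lamina: 4651 × 2 = 9302 years.
650.9 mm over 9302 years gives 650.9 / 9302 ≈ 0.070 mm per year.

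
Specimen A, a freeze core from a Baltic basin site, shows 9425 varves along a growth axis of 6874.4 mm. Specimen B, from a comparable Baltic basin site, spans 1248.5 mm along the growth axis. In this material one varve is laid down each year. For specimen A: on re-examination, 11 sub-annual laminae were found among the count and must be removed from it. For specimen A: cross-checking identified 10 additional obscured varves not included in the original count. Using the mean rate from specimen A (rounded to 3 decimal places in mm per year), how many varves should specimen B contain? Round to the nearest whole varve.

Specimen A: correcting the raw count gives 9425 − 11 + 10 = 9424 true varves.
A: Extension rate ≈ 6874.4 / 9424 = 0.729 mm/year.
B spans 1248.5 / 0.729 = 1712.62 years ≈ 1713 varves.

1713 varves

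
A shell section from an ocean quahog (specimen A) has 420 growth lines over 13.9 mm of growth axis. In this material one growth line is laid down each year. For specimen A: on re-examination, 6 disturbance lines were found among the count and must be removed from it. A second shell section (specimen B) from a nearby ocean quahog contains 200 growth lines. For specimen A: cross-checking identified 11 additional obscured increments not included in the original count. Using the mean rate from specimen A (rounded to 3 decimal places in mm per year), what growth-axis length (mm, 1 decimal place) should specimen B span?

6.6 mm

Specimen A: after corrections the count is 420 − 6 + 11 = 425 growth lines.
A: Mean rate = 13.9 mm / 425 years ≈ 0.033 mm per year.
B's length ≈ 0.033 × 200 = 6.6 mm.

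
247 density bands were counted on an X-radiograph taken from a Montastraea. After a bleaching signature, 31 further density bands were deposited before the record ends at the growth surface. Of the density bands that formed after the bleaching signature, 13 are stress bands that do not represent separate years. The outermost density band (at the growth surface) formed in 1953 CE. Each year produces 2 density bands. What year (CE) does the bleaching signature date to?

There are 31 density bands younger than the bleaching signature.
Removing the 13 false density bands leaves 31 − 13 = 18 true density bands beyond the bleaching signature.
Dividing by 2 density bands per year: 18 / 2 = 9 years.
1953 − 9 = 1944 CE.

1944 CE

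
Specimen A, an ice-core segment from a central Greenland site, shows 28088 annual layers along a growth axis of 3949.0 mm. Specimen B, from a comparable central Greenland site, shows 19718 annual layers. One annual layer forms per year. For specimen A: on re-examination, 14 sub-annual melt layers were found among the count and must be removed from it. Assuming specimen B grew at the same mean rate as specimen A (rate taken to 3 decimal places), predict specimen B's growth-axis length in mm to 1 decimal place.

2780.2 mm

Specimen A: after corrections the count is 28088 − 14 = 28074 annual layers.
A: 3949.0 mm over 28074 years gives 3949.0 / 28074 ≈ 0.141 mm/yr.
Length of B = 0.141 × 19718 = 2780.2 mm.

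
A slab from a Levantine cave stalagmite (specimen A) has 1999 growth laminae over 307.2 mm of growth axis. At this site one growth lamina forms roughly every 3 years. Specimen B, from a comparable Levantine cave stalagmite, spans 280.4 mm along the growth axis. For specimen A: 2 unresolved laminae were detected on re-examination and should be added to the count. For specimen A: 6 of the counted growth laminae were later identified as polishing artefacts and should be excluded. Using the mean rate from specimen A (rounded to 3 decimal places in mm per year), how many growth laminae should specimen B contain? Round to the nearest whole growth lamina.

1833 growth laminae

Specimen A: after corrections the count is 1999 − 6 + 2 = 1995 growth laminae.
Specimen A: at 3 years per growth lamina, 1995 × 3 = 5985 years.
A: 307.2 mm over 5985 years gives 307.2 / 5985 ≈ 0.051 mm per year.
B spans 280.4 / 0.051 = 5498.04 years; at 3 years per growth lamina that is 5498.04 / 3 ≈ 1833 growth laminae.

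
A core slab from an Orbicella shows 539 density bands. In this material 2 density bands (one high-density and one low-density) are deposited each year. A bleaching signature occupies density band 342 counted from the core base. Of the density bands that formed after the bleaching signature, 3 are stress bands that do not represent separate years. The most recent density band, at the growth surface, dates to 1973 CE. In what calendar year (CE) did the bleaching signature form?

The bleaching signature sits at density band 342 from the core base, so 539 − 342 = 197 density bands formed after it.
Excluding 3 false density bands: 197 − 3 = 194.
With 2 density bands per year, 194 / 2 = 97 years.
1973 − 97 = 1876 CE.

1876 CE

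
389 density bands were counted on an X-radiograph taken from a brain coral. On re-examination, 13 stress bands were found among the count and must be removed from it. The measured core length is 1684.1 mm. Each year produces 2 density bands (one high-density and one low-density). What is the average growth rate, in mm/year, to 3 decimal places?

8.958 mm/year

Correcting the raw count gives 389 − 13 = 376 true density bands.
376 density bands at 2 per year is 376 / 2 = 188 years.
Extension rate ≈ 1684.1 / 188 = 8.958 mm/year.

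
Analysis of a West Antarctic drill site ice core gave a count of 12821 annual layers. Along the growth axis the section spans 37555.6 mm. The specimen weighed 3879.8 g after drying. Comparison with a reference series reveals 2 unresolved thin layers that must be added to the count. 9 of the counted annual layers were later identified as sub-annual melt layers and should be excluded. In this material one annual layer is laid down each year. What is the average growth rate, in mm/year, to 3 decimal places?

Adjusted count: 12821 − 9 + 2 = 12814 annual layers.
Extension rate ≈ 37555.6 / 12814 = 2.931 mm/year.

2.931 mm/year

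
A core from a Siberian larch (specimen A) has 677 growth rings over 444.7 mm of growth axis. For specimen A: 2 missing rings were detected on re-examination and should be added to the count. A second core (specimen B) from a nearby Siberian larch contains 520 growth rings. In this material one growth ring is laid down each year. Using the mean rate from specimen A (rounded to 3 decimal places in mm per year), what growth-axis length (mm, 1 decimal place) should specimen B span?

340.6 mm

Specimen A: correcting the raw count gives 677 + 2 = 679 true growth rings.
A: 444.7 mm over 679 years gives 444.7 / 679 ≈ 0.655 mm per year.
Length of B = 0.655 × 520 = 340.6 mm.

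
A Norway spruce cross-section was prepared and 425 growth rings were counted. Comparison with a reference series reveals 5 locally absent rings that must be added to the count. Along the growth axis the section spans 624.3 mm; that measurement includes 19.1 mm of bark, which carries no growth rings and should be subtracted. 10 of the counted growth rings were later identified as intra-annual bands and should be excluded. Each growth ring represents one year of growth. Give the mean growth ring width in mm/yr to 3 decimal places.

1.441 mm/yr

After corrections the count is 425 − 10 + 5 = 420 growth rings.
The growth record spans 624.3 − 19.1 = 605.2 mm.
Mean rate = 605.2 mm / 420 years ≈ 1.441 mm/yr.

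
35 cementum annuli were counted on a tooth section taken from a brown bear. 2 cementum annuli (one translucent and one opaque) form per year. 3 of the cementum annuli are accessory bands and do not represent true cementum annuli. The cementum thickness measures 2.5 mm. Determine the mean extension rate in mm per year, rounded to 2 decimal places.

0.16 mm per year

True cementum annulus count = 35 − 3 = 32.
32 cementum annuli at 2 per year is 32 / 2 = 16 years.
Extension rate ≈ 2.5 / 16 = 0.16 mm per year.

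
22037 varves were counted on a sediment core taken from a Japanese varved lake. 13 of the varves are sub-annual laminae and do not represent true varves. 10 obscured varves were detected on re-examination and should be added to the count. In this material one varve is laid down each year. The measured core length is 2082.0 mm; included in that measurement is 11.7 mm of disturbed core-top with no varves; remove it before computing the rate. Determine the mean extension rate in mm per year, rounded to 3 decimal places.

True varve count = 22037 − 13 + 10 = 22034.
Removing the 11.7 mm offcut leaves 2082.0 − 11.7 = 2070.3 mm.
Extension rate ≈ 2070.3 / 22034 = 0.094 mm per year.

0.094 mm per year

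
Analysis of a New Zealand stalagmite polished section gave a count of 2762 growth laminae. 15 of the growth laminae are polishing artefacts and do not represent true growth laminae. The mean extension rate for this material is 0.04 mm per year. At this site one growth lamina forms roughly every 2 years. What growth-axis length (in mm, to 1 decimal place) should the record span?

Correcting the raw count gives 2762 − 15 = 2747 true growth laminae.
2747 growth laminae at 2 years each span 2747 × 2 = 5494 years.
5494 years at 0.04 mm/year gives 0.04 × 5494 = 219.8 mm.

219.8 mm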